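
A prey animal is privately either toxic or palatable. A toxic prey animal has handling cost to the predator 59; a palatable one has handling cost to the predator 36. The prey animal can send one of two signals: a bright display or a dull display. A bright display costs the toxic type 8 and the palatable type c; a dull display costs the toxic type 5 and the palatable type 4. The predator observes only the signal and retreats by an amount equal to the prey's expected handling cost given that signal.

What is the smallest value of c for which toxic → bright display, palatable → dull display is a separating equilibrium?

Under separation: bright display → toxic (pays 59); dull display → palatable (pays 36).
Toxic: 59 − 8 = 51 ≥ 36 − 5 = 31. Holds regardless of c. ✓
Palatable: 36 − 4 ≥ 59 − c, so c ≥ 59 − 32 = 27.

27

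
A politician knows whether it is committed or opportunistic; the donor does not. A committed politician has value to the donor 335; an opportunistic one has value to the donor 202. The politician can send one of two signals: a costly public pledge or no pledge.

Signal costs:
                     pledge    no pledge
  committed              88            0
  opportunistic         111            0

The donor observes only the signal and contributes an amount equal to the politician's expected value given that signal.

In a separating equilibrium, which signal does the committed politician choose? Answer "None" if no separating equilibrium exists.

None

Try committed → pledge, opportunistic → no pledge:
  If types separate, pledge earns payment 335 and no pledge earns 202.
  Committed: pledge gives 335 − 88 = 247; no pledge gives 202 − 0 = 202. No deviation. ✓
  Opportunistic: no pledge gives 202 − 0 = 202; pledge gives 335 − 111 = 224. Would deviate. ✗
Try committed → no pledge, opportunistic → pledge:
  If types separate, no pledge earns payment 335 and pledge earns 202.
  Committed: no pledge gives 335 − 0 = 335; pledge gives 202 − 88 = 114. No deviation. ✓
  Opportunistic: pledge gives 202 − 111 = 91; no pledge gives 335 − 0 = 335. Would deviate. ✗
Neither assignment is incentive-compatible.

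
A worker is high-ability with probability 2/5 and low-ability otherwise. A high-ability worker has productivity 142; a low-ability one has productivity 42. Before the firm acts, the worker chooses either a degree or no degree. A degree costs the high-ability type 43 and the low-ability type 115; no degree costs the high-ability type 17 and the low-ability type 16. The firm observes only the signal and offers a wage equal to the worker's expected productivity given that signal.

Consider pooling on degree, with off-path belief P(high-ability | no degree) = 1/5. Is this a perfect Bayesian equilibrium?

No

At the pooled signal (degree) the firm holds the prior 2/5 and pays 2/5·142 + 3/5·42 = 82. Off-path (no degree) belief 1/5 gives 1/5·142 + 4/5·42 = 62.
High-ability: degree gives 82 − 43 = 39; no degree gives 62 − 17 = 45. Deviates. ✗
Low-ability: degree gives 82 − 115 = -33; no degree gives 62 − 16 = 46. Deviates. ✗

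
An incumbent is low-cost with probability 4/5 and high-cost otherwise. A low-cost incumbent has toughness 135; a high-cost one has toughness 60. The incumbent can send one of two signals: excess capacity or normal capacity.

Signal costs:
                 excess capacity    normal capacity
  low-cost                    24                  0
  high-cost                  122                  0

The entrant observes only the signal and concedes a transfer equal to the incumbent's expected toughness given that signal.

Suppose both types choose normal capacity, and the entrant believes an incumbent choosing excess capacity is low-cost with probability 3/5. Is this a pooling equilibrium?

At the pooled signal (normal capacity) the entrant holds the prior 4/5 and pays 4/5·135 + 1/5·60 = 120. Off-path (excess capacity) belief 3/5 gives 3/5·135 + 2/5·60 = 105.
Low-cost: normal capacity gives 120 − 0 = 120; excess capacity gives 105 − 24 = 81. Stays. ✓
High-cost: normal capacity gives 120 − 0 = 120; excess capacity gives 105 − 122 = -17. Stays. ✓

Yes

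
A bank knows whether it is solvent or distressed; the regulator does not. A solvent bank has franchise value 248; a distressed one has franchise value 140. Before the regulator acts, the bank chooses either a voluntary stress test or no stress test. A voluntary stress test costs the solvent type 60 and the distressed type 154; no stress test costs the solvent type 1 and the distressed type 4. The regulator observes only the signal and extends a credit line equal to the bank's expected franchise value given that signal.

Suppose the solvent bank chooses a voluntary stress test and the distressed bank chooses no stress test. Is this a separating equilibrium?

Under separation the regulator infers type exactly: stress test → solvent (pays 248), no stress test → distressed (pays 140).
Solvent: stress test gives 248 − 60 = 188; no stress test gives 140 − 1 = 139. No deviation. ✓
Distressed: no stress test gives 140 − 4 = 136; stress test gives 248 − 154 = 94. No deviation. ✓
Neither type gains from mimicking the other.

Yes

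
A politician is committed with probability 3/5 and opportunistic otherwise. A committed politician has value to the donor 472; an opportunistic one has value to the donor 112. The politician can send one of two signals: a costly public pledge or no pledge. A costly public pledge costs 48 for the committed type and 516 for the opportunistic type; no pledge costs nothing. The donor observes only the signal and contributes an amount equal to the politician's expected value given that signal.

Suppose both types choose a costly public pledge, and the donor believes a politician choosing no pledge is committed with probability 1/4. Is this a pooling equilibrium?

No

On the equilibrium path (pledge) the donor holds the prior 3/5 and pays 3/5·472 + 2/5·112 = 328. Off-path (no pledge) belief 1/4 gives 1/4·472 + 3/4·112 = 202.
Committed: pledge gives 328 − 48 = 280; no pledge gives 202 − 0 = 202. Stays. ✓
Opportunistic: pledge gives 328 − 516 = -188; no pledge gives 202 − 0 = 202. Deviates. ✗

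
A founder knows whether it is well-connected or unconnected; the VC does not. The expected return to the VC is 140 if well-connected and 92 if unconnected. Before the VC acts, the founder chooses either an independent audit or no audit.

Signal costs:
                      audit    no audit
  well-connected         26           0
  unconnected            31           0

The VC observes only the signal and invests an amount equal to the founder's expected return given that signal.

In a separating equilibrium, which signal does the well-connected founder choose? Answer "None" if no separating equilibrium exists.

None

Try well-connected → audit, unconnected → no audit:
  If types separate, audit earns payment 140 and no audit earns 92.
  Well-connected: audit gives 140 − 26 = 114; no audit gives 92 − 0 = 92. No deviation. ✓
  Unconnected: no audit gives 92 − 0 = 92; audit gives 140 − 31 = 109. Would deviate. ✗
Try well-connected → no audit, unconnected → audit:
  If types separate, no audit earns payment 140 and audit earns 92.
  Well-connected: no audit gives 140 − 0 = 140; audit gives 92 − 26 = 66. No deviation. ✓
  Unconnected: audit gives 92 − 31 = 61; no audit gives 140 − 0 = 140. Would deviate. ✗
Neither assignment is incentive-compatible.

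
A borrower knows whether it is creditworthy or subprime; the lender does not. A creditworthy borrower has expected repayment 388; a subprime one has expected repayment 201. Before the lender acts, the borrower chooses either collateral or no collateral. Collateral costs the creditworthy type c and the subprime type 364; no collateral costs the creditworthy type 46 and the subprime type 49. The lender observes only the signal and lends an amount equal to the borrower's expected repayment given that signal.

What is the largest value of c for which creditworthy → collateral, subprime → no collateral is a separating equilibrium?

233

Under separation: collateral → creditworthy (pays 388); no collateral → subprime (pays 201).
Subprime: 201 − 49 = 152 ≥ 388 − 364 = 24. Holds regardless of c. ✓
Creditworthy: 388 − c ≥ 201 − 46, so c ≤ 388 − 155 = 233.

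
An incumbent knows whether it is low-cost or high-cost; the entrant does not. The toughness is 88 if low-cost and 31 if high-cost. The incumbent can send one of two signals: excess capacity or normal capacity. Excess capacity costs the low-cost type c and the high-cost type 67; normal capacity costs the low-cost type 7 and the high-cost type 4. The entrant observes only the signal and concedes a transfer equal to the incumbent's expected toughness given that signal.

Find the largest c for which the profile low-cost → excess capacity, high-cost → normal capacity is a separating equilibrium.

Under separation: excess capacity → low-cost (pays 88); normal capacity → high-cost (pays 31).
High-cost: 31 − 4 = 27 ≥ 88 − 67 = 21. Holds regardless of c. ✓
Low-cost: 88 − c ≥ 31 − 7, so c ≤ 88 − 24 = 64.

64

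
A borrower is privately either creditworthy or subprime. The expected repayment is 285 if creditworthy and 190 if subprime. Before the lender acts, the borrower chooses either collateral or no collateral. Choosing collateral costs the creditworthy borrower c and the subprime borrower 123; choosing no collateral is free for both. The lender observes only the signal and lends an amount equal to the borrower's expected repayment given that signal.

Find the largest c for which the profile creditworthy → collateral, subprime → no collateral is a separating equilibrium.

Under separation: collateral → creditworthy (pays 285); no collateral → subprime (pays 190).
Subprime: 190 − 0 = 190 ≥ 285 − 123 = 162. Holds regardless of c. ✓
Creditworthy: 285 − c ≥ 190 − 0, so c ≤ 285 − 190 = 95.

95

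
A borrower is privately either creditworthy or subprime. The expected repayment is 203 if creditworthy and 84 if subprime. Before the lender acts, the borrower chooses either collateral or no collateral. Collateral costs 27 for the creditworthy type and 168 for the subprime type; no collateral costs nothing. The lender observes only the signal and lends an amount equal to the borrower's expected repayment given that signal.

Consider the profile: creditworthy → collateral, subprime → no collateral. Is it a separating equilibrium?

Yes

If types separate, collateral earns payment 203 and no collateral earns 84.
Creditworthy: collateral gives 203 − 27 = 176; no collateral gives 84 − 0 = 84. No deviation. ✓
Subprime: no collateral gives 84 − 0 = 84; collateral gives 203 − 168 = 35. No deviation. ✓
Both incentive constraints hold.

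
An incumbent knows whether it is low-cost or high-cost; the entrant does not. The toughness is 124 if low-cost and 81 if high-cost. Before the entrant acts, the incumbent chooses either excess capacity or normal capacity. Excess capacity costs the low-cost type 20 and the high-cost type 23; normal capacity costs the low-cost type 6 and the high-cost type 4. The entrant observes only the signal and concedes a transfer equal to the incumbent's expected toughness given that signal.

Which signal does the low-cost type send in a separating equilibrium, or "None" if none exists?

Try low-cost → excess capacity, high-cost → normal capacity:
  Under separation the entrant infers type exactly: excess capacity → low-cost (pays 124), normal capacity → high-cost (pays 81).
  Low-cost: excess capacity gives 124 − 20 = 104; normal capacity gives 81 − 6 = 75. No deviation. ✓
  High-cost: normal capacity gives 81 − 4 = 77; excess capacity gives 124 − 23 = 101. Would deviate. ✗
Try low-cost → normal capacity, high-cost → excess capacity:
  Under separation the entrant infers type exactly: normal capacity → low-cost (pays 124), excess capacity → high-cost (pays 81).
  Low-cost: normal capacity gives 124 − 6 = 118; excess capacity gives 81 − 20 = 61. No deviation. ✓
  High-cost: excess capacity gives 81 − 23 = 58; normal capacity gives 124 − 4 = 120. Would deviate. ✗
Neither assignment is incentive-compatible.

None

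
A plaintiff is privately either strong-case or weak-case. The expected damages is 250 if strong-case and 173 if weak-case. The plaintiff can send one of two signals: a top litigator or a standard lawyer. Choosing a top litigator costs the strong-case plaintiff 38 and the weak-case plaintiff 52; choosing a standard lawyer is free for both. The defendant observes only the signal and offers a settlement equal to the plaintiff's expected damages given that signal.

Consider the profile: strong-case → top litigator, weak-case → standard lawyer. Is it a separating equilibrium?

No

Under separation the defendant infers type exactly: top litigator → strong-case (pays 250), standard lawyer → weak-case (pays 173).
Strong-case: top litigator gives 250 − 38 = 212; standard lawyer gives 173 − 0 = 173. No deviation. ✓
Weak-case: standard lawyer gives 173 − 0 = 173; top litigator gives 250 − 52 = 198. Would deviate. ✗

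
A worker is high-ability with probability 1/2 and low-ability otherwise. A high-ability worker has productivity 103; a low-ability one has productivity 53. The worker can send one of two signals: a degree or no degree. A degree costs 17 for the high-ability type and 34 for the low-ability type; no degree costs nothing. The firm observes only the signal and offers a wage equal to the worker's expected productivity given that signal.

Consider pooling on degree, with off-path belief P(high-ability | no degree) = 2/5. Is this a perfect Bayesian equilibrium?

At the pooled signal (degree) the firm holds the prior 1/2 and pays 1/2·103 + 1/2·53 = 78. Off-path (no degree) belief 2/5 gives 2/5·103 + 3/5·53 = 73.
High-ability: degree gives 78 − 17 = 61; no degree gives 73 − 0 = 73. Deviates. ✗
Low-ability: degree gives 78 − 34 = 44; no degree gives 73 − 0 = 73. Deviates. ✗

No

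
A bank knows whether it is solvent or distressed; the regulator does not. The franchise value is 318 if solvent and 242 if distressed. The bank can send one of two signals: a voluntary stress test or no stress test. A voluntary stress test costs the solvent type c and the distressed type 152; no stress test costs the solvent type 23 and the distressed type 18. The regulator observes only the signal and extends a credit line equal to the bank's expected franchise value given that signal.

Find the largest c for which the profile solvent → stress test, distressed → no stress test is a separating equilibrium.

Under separation: stress test → solvent (pays 318); no stress test → distressed (pays 242).
Distressed: 242 − 18 = 224 ≥ 318 − 152 = 166. Holds regardless of c. ✓
Solvent: 318 − c ≥ 242 − 23, so c ≤ 318 − 219 = 99.

99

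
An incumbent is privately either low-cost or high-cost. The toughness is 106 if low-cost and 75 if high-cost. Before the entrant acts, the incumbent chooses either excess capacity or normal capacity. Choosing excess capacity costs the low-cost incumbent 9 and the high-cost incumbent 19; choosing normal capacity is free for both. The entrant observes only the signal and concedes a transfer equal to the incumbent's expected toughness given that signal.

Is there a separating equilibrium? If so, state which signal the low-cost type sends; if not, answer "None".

None

Try low-cost → excess capacity, high-cost → normal capacity:
  Under separation the entrant infers type exactly: excess capacity → low-cost (pays 106), normal capacity → high-cost (pays 75).
  Low-cost: excess capacity gives 106 − 9 = 97; normal capacity gives 75 − 0 = 75. No deviation. ✓
  High-cost: normal capacity gives 75 − 0 = 75; excess capacity gives 106 − 19 = 87. Would deviate. ✗
Try low-cost → normal capacity, high-cost → excess capacity:
  Under separation the entrant infers type exactly: normal capacity → low-cost (pays 106), excess capacity → high-cost (pays 75).
  Low-cost: normal capacity gives 106 − 0 = 106; excess capacity gives 75 − 9 = 66. No deviation. ✓
  High-cost: excess capacity gives 75 − 19 = 56; normal capacity gives 106 − 0 = 106. Would deviate. ✗
Neither assignment is incentive-compatible.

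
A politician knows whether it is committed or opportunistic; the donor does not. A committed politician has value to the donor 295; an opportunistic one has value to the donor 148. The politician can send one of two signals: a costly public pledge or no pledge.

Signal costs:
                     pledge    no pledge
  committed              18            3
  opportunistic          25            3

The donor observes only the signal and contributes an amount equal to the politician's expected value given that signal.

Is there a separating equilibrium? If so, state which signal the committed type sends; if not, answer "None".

Try committed → pledge, opportunistic → no pledge:
  If types separate, pledge earns payment 295 and no pledge earns 148.
  Committed: pledge gives 295 − 18 = 277; no pledge gives 148 − 3 = 145. No deviation. ✓
  Opportunistic: no pledge gives 148 − 3 = 145; pledge gives 295 − 25 = 270. Would deviate. ✗
Try committed → no pledge, opportunistic → pledge:
  If types separate, no pledge earns payment 295 and pledge earns 148.
  Committed: no pledge gives 295 − 3 = 292; pledge gives 148 − 18 = 130. No deviation. ✓
  Opportunistic: pledge gives 148 − 25 = 123; no pledge gives 295 − 3 = 292. Would deviate. ✗
Neither assignment is incentive-compatible.

None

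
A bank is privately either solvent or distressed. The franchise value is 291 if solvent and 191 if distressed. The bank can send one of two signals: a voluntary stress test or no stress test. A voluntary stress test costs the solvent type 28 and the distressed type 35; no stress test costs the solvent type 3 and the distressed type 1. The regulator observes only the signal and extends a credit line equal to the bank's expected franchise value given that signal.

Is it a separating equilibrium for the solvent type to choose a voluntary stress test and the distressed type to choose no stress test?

Under separation the regulator infers type exactly: stress test → solvent (pays 291), no stress test → distressed (pays 191).
Solvent: stress test gives 291 − 28 = 263; no stress test gives 191 − 3 = 188. No deviation. ✓
Distressed: no stress test gives 191 − 1 = 190; stress test gives 291 − 35 = 256. Would deviate. ✗

No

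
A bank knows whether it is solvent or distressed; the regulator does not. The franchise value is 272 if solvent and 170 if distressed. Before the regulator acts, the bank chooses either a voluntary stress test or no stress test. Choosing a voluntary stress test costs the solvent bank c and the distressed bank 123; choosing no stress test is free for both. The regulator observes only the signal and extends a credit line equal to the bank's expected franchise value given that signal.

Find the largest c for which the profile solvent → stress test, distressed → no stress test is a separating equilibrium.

Under separation: stress test → solvent (pays 272); no stress test → distressed (pays 170).
Distressed: 170 − 0 = 170 ≥ 272 − 123 = 149. Holds regardless of c. ✓
Solvent: 272 − c ≥ 170 − 0, so c ≤ 272 − 170 = 102.

102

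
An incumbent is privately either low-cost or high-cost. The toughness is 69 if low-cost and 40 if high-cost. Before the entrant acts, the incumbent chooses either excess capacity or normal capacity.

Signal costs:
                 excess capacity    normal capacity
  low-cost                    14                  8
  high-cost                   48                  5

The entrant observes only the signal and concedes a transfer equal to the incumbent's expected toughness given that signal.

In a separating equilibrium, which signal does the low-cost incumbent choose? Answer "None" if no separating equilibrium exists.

excess capacity

Try low-cost → excess capacity, high-cost → normal capacity:
  Under separation the entrant infers type exactly: excess capacity → low-cost (pays 69), normal capacity → high-cost (pays 40).
  Low-cost: excess capacity gives 69 − 14 = 55; normal capacity gives 40 − 8 = 32. No deviation. ✓
  High-cost: normal capacity gives 40 − 5 = 35; excess capacity gives 69 − 48 = 21. No deviation. ✓
Both hold — the low-cost type sends excess capacity.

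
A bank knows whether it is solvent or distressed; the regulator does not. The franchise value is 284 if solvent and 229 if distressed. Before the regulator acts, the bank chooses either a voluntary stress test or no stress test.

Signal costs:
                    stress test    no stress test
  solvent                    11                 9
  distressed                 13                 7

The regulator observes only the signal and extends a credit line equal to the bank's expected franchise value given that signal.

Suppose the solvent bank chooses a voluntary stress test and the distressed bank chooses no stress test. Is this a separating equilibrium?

No

Under separation the regulator infers type exactly: stress test → solvent (pays 284), no stress test → distressed (pays 229).
Solvent: stress test gives 284 − 11 = 273; no stress test gives 229 − 9 = 220. No deviation. ✓
Distressed: no stress test gives 229 − 7 = 222; stress test gives 284 − 13 = 271. Would deviate. ✗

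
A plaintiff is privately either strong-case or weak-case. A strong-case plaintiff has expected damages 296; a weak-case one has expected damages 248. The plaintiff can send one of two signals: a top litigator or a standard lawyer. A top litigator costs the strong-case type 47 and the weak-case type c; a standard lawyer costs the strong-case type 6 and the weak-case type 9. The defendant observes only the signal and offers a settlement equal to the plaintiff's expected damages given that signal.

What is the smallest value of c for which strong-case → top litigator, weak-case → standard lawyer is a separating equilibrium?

57

Under separation: top litigator → strong-case (pays 296); standard lawyer → weak-case (pays 248).
Strong-case: 296 − 47 = 249 ≥ 248 − 6 = 242. Holds regardless of c. ✓
Weak-case: 248 − 9 ≥ 296 − c, so c ≥ 296 − 239 = 57.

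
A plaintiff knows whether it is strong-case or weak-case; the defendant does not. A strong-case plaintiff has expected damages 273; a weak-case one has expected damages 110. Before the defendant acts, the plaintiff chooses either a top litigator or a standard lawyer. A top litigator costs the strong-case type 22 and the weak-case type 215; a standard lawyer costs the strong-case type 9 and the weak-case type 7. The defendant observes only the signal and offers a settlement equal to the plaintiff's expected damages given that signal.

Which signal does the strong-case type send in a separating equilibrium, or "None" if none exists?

top litigator

Try strong-case → top litigator, weak-case → standard lawyer:
  Under separation the defendant infers type exactly: top litigator → strong-case (pays 273), standard lawyer → weak-case (pays 110).
  Strong-case: top litigator gives 273 − 22 = 251; standard lawyer gives 110 − 9 = 101. No deviation. ✓
  Weak-case: standard lawyer gives 110 − 7 = 103; top litigator gives 273 − 215 = 58. No deviation. ✓
Both hold — the strong-case type sends top litigator.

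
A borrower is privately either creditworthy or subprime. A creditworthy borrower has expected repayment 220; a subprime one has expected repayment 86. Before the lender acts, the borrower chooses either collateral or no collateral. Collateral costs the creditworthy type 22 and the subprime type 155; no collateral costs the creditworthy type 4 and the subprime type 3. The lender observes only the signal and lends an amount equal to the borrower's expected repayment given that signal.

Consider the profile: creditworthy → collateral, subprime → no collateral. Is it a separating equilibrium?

Yes

Under separation the lender infers type exactly: collateral → creditworthy (pays 220), no collateral → subprime (pays 86).
Creditworthy: collateral gives 220 − 22 = 198; no collateral gives 86 − 4 = 82. No deviation. ✓
Subprime: no collateral gives 86 − 3 = 83; collateral gives 220 − 155 = 65. No deviation. ✓
Both incentive constraints hold.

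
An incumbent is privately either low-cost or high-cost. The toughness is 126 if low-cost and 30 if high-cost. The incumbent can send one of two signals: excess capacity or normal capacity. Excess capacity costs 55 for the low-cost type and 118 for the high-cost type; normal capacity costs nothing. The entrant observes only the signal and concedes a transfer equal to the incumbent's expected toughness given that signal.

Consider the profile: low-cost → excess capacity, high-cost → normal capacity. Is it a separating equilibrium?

Yes

Under separation the entrant infers type exactly: excess capacity → low-cost (pays 126), normal capacity → high-cost (pays 30).
Low-cost: excess capacity gives 126 − 55 = 71; normal capacity gives 30 − 0 = 30. No deviation. ✓
High-cost: normal capacity gives 30 − 0 = 30; excess capacity gives 126 − 118 = 8. No deviation. ✓
Neither type gains from mimicking the other.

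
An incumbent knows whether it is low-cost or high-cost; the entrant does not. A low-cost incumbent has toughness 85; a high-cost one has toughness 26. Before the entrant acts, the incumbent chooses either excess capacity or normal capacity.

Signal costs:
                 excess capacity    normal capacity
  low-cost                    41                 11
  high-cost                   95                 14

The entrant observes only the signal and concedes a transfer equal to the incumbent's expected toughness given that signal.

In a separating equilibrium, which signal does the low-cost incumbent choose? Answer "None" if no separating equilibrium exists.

excess capacity

Try low-cost → excess capacity, high-cost → normal capacity:
  Under separation the entrant infers type exactly: excess capacity → low-cost (pays 85), normal capacity → high-cost (pays 26).
  Low-cost: excess capacity gives 85 − 41 = 44; normal capacity gives 26 − 11 = 15. No deviation. ✓
  High-cost: normal capacity gives 26 − 14 = 12; excess capacity gives 85 − 95 = -10. No deviation. ✓
Both hold — the low-cost type sends excess capacity.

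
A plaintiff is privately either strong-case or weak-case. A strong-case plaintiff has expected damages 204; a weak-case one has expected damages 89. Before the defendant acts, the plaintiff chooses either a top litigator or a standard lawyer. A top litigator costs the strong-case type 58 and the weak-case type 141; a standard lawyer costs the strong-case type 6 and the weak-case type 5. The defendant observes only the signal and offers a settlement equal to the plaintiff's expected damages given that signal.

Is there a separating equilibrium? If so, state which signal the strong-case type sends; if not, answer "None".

top litigator

Try strong-case → top litigator, weak-case → standard lawyer:
  If types separate, top litigator earns payment 204 and standard lawyer earns 89.
  Strong-case: top litigator gives 204 − 58 = 146; standard lawyer gives 89 − 6 = 83. No deviation. ✓
  Weak-case: standard lawyer gives 89 − 5 = 84; top litigator gives 204 − 141 = 63. No deviation. ✓
Both hold — the strong-case type sends top litigator.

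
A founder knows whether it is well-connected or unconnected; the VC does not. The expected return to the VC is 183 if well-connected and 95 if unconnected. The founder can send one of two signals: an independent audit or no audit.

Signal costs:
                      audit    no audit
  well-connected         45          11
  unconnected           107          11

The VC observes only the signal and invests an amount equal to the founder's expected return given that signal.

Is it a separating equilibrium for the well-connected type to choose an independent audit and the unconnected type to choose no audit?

Yes

If types separate, audit earns payment 183 and no audit earns 95.
Well-connected: audit gives 183 − 45 = 138; no audit gives 95 − 11 = 84. No deviation. ✓
Unconnected: no audit gives 95 − 11 = 84; audit gives 183 − 107 = 76. No deviation. ✓
Neither type gains from mimicking the other.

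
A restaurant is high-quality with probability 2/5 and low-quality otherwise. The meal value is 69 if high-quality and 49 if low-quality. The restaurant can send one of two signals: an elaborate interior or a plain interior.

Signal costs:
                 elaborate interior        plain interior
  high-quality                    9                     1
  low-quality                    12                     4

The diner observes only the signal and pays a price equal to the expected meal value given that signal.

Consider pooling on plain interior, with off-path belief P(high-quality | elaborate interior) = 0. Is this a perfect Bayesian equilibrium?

At the pooled signal (plain interior) the diner holds the prior 2/5 and pays 2/5·69 + 3/5·49 = 57. Off-path (elaborate interior) belief 0 gives 0·69 + 1·49 = 49.
High-quality: plain interior gives 57 − 1 = 56; elaborate interior gives 49 − 9 = 40. Stays. ✓
Low-quality: plain interior gives 57 − 4 = 53; elaborate interior gives 49 − 12 = 37. Stays. ✓

Yes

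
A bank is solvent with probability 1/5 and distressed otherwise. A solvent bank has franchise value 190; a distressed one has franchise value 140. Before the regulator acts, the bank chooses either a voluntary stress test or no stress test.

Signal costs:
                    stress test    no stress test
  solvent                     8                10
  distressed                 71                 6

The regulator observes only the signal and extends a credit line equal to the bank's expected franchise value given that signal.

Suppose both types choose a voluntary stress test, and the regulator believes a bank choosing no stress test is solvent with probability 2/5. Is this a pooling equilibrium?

No

On the equilibrium path (stress test) the regulator holds the prior 1/5 and pays 1/5·190 + 4/5·140 = 150. Off-path (no stress test) belief 2/5 gives 2/5·190 + 3/5·140 = 160.
Solvent: stress test gives 150 − 8 = 142; no stress test gives 160 − 10 = 150. Deviates. ✗
Distressed: stress test gives 150 − 71 = 79; no stress test gives 160 − 6 = 154. Deviates. ✗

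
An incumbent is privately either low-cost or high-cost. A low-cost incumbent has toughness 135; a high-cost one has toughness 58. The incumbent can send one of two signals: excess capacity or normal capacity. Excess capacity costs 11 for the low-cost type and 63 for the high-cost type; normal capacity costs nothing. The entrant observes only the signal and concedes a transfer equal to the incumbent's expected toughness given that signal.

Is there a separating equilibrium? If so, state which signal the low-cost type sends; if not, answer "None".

Try low-cost → excess capacity, high-cost → normal capacity:
  If types separate, excess capacity earns payment 135 and normal capacity earns 58.
  Low-cost: excess capacity gives 135 − 11 = 124; normal capacity gives 58 − 0 = 58. No deviation. ✓
  High-cost: normal capacity gives 58 − 0 = 58; excess capacity gives 135 − 63 = 72. Would deviate. ✗
Try low-cost → normal capacity, high-cost → excess capacity:
  If types separate, normal capacity earns payment 135 and excess capacity earns 58.
  Low-cost: normal capacity gives 135 − 0 = 135; excess capacity gives 58 − 11 = 47. No deviation. ✓
  High-cost: excess capacity gives 58 − 63 = -5; normal capacity gives 135 − 0 = 135. Would deviate. ✗
Neither assignment is incentive-compatible.

None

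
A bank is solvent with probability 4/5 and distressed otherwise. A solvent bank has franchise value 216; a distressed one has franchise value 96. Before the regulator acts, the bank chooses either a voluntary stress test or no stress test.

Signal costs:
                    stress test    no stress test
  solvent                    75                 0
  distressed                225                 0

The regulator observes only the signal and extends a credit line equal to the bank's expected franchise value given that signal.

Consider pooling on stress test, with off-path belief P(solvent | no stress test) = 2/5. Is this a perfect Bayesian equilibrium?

No

At the pooled signal (stress test) the regulator holds the prior 4/5 and pays 4/5·216 + 1/5·96 = 192. Off-path (no stress test) belief 2/5 gives 2/5·216 + 3/5·96 = 144.
Solvent: stress test gives 192 − 75 = 117; no stress test gives 144 − 0 = 144. Deviates. ✗
Distressed: stress test gives 192 − 225 = -33; no stress test gives 144 − 0 = 144. Deviates. ✗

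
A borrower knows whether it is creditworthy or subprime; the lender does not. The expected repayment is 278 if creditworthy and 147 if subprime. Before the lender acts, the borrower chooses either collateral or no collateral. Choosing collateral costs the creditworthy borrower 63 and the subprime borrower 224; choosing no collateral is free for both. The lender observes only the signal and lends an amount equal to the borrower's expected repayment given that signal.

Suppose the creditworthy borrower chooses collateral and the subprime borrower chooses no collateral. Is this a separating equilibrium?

If types separate, collateral earns payment 278 and no collateral earns 147.
Creditworthy: collateral gives 278 − 63 = 215; no collateral gives 147 − 0 = 147. No deviation. ✓
Subprime: no collateral gives 147 − 0 = 147; collateral gives 278 − 224 = 54. No deviation. ✓
Both incentive constraints hold.

Yes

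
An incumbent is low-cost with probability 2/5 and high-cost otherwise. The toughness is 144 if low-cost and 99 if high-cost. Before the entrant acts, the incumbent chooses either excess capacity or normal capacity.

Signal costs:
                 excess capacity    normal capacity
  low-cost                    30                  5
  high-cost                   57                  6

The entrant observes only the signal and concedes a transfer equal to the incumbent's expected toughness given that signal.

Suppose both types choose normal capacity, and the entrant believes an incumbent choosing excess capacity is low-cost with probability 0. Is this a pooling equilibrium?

At the pooled signal (normal capacity) the entrant holds the prior 2/5 and pays 2/5·144 + 3/5·99 = 117. Off-path (excess capacity) belief 0 gives 0·144 + 1·99 = 99.
Low-cost: normal capacity gives 117 − 5 = 112; excess capacity gives 99 − 30 = 69. Stays. ✓
High-cost: normal capacity gives 117 − 6 = 111; excess capacity gives 99 − 57 = 42. Stays. ✓

Yes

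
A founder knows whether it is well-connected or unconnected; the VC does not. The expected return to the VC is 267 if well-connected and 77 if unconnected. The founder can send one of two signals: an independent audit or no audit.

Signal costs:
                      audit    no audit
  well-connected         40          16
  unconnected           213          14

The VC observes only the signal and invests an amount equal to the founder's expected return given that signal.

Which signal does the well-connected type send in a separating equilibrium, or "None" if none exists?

Try well-connected → audit, unconnected → no audit:
  If types separate, audit earns payment 267 and no audit earns 77.
  Well-connected: audit gives 267 − 40 = 227; no audit gives 77 − 16 = 61. No deviation. ✓
  Unconnected: no audit gives 77 − 14 = 63; audit gives 267 − 213 = 54. No deviation. ✓
Both hold — the well-connected type sends audit.

audit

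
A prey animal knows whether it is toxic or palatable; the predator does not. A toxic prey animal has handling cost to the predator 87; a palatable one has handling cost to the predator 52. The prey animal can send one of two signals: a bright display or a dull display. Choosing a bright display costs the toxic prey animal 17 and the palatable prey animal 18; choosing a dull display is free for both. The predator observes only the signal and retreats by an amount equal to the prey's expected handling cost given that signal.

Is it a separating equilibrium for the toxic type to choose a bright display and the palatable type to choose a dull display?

If types separate, bright display earns payment 87 and dull display earns 52.
Toxic: bright display gives 87 − 17 = 70; dull display gives 52 − 0 = 52. No deviation. ✓
Palatable: dull display gives 52 − 0 = 52; bright display gives 87 − 18 = 69. Would deviate. ✗

No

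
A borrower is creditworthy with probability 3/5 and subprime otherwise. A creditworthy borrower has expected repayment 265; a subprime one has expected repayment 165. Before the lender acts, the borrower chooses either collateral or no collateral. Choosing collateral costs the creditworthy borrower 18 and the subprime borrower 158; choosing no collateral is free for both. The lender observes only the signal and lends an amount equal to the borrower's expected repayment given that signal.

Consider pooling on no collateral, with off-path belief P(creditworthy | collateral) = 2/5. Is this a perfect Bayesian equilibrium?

At the pooled signal (no collateral) the lender holds the prior 3/5 and pays 3/5·265 + 2/5·165 = 225. Off-path (collateral) belief 2/5 gives 2/5·265 + 3/5·165 = 205.
Creditworthy: no collateral gives 225 − 0 = 225; collateral gives 205 − 18 = 187. Stays. ✓
Subprime: no collateral gives 225 − 0 = 225; collateral gives 205 − 158 = 47. Stays. ✓

Yes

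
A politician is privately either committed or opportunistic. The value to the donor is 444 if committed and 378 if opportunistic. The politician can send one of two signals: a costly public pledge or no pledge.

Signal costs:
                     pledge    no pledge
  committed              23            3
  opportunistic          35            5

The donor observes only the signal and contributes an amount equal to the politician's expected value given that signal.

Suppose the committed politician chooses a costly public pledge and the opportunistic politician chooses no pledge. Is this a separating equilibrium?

No

If types separate, pledge earns payment 444 and no pledge earns 378.
Committed: pledge gives 444 − 23 = 421; no pledge gives 378 − 3 = 375. No deviation. ✓
Opportunistic: no pledge gives 378 − 5 = 373; pledge gives 444 − 35 = 409. Would deviate. ✗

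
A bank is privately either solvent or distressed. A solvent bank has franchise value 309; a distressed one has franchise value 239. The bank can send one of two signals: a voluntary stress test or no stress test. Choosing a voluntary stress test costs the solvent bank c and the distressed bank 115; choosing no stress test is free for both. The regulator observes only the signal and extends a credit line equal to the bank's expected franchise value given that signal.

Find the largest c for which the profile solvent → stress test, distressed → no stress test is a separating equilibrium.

70

Under separation: stress test → solvent (pays 309); no stress test → distressed (pays 239).
Distressed: 239 − 0 = 239 ≥ 309 − 115 = 194. Holds regardless of c. ✓
Solvent: 309 − c ≥ 239 − 0, so c ≤ 309 − 239 = 70.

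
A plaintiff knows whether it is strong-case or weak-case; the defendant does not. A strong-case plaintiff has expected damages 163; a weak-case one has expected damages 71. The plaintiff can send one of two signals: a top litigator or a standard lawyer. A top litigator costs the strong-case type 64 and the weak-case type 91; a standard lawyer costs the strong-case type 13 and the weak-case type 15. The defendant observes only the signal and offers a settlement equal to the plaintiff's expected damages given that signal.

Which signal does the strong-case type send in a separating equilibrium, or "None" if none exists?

None

Try strong-case → top litigator, weak-case → standard lawyer:
  Under separation the defendant infers type exactly: top litigator → strong-case (pays 163), standard lawyer → weak-case (pays 71).
  Strong-case: top litigator gives 163 − 64 = 99; standard lawyer gives 71 − 13 = 58. No deviation. ✓
  Weak-case: standard lawyer gives 71 − 15 = 56; top litigator gives 163 − 91 = 72. Would deviate. ✗
Try strong-case → standard lawyer, weak-case → top litigator:
  Under separation the defendant infers type exactly: standard lawyer → strong-case (pays 163), top litigator → weak-case (pays 71).
  Strong-case: standard lawyer gives 163 − 13 = 150; top litigator gives 71 − 64 = 7. No deviation. ✓
  Weak-case: top litigator gives 71 − 91 = -20; standard lawyer gives 163 − 15 = 148. Would deviate. ✗
Neither assignment is incentive-compatible.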